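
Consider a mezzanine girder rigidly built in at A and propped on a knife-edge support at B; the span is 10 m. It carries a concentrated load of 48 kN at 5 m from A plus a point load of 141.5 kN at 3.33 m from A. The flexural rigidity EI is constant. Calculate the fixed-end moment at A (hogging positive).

M_A = 352 kN·m

Choose R_B as the redundant. The primary structure is the cantilever fixed at A.
Primary-structure tip deflection at B by superposition:
  point load 48 at a = 5: Pa²(3L − a)/(6EI) = 5000/EI
  point load 141.5 at a = 3.33: Pa²(3L − a)/(6EI) = 6975/EI
  δ_0 = 11975/EI
Tip deflection under a unit load at B: L³/(3EI) = 333.3/EI.
Compatibility at B: δ_0 − R_B·δ_{BB} = 0, so R_B = 11975/333.3 = 35.92 kN.
Moment equilibrium about A: M_A = Σ(load moments about A) − R_B·L = 711.2 − 35.92×10 = 352 kN·m.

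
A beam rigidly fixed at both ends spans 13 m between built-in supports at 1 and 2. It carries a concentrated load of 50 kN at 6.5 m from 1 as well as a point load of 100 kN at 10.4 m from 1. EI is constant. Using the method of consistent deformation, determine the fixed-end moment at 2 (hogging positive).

M_2 = 247.7 kN·m

Release both end moments; the primary structure is a simply-supported span 12 with redundants M_1 and M_2.
End rotations of the released simple span under the applied load (×1/EI):
  at 1: point load 50 at a = 6.5: Pab(L + b)/(6LEI) = 528.1/EI
  at 2: point load 50 at a = 6.5: Pab(L + a)/(6LEI) = 528.1/EI
  at 1: point load 100 at a = 10.4: Pab(L + b)/(6LEI) = 540.8/EI
  at 2: point load 100 at a = 10.4: Pab(L + a)/(6LEI) = 811.2/EI
  θ_10 = 1069/EI,  θ_20 = 1339/EI
Flexibility coefficients: a unit moment at one end gives L/(3EI) there and L/(6EI) at the far end, so f₁₁ = f₂₂ = 4.333/EI and f₁₂ = f₂₁ = 2.167/EI.
Compatibility — zero rotation at each built-in end:
  4.333 M_1 + 2.167 M_2 = 1069
  2.167 M_1 + 4.333 M_2 = 1339
Solving the pair gives M_1 = 122.8 kN·m and M_2 = 247.7 kN·m (hogging).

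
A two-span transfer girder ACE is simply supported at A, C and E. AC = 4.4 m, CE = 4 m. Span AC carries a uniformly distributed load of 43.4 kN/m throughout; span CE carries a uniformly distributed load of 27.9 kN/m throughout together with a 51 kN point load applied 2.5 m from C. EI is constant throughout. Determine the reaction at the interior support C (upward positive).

Take M_C as the redundant. Released structure: two simple spans AC and CE with a hinge at C.
End slopes at the hinge C, treating each span as simply supported:
  span AC: UDL 43.4: wL³/(24EI) = 154/EI
  span CE: UDL 27.9: wL³/(24EI) = 74.4/EI
  span CE: point load 51 at a = 2.5: Pab(L + b)/(6LEI) = 43.83/EI
  relative rotation θ_0 = (154 + 118.2)/EI = 272.3/EI
A unit hogging moment at C produces rotation L₁/(3EI) + L₂/(3EI) = 2.8/EI.
Compatibility: M_C·(L₁+L₂)/(3EI) = θ_0, giving M_C = 97.24 kN·m (hogging).
Span AC, ΣM about A with M_C applied at C: R_C^{AC}·4.4 = 420.1 + 97.24, so R_C^{AC} = 117.6 kN and R_A = 191 − 117.6 = 73.38 kN.
Span CE, ΣM about E: R_C^{CE}·4 = 299.7 + 97.24, so R_C^{CE} = 99.23 kN and R_E = 162.6 − 99.23 = 63.37 kN.
R_C = 117.6 + 99.23 = 216.8 kN.

R_C = 216.8 kN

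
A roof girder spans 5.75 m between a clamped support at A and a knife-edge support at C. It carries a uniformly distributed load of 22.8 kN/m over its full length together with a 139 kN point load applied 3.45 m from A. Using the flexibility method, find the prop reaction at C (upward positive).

Take the reaction at C as the redundant and release it; the primary structure is a cantilever fixed at A.
Free-end deflection of the primary structure under the applied loading (downward +):
  UDL 22.8: wL⁴/(8EI) = 3115/EI
  point load 139 at a = 3.45: Pa²(3L − a)/(6EI) = 3805/EI
  δ_0 = 6921/EI
Flexibility coefficient — unit upward force at C: δ_{CC} = L³/(3EI) = 63.37/EI.
The prop prevents deflection at C: R_C = δ_0/δ_{CC} = 6921/63.37 = 109.2 kN.

R_C = 109.2 kN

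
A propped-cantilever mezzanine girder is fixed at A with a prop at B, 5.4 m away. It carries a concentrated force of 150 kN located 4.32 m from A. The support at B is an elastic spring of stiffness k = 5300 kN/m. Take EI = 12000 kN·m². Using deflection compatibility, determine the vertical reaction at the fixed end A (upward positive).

R_A = 48.77 kN

Choose R_B as the redundant. The primary structure is the cantilever fixed at A.
Primary-structure tip deflection at B by superposition:
  point load 150 at a = 4.32: Pa²(3L − a)/(6EI) = 5543/EI
Flexibility coefficient — unit upward force at B: δ_{BB} = L³/(3EI) = 52.49/EI.
With EI = 12000 kN·m²: δ_0 = 0.46189 m and δ_{BB} = 0.004374 m/kN.
Compatibility — the spring shortens by R_B/k under the reaction it provides: δ_0 − R_B·δ_{BB} = R_B/k. With 1/k = 0.000189 m/kN, R_B = δ_0 / (δ_{BB} + 1/k) = 0.46189 / (0.004374 + 0.000189) = 101.2 kN.
Vertical equilibrium: R_A = ΣP − R_B = 150 − 101.2 = 48.77 kN.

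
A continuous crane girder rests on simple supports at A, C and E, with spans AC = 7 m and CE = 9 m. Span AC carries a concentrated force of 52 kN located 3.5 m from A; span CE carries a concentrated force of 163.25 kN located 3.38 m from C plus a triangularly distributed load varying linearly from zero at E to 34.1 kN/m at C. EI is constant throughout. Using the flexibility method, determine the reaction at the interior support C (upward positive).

R_C = 304.1 kN

Take M_C as the redundant. Released structure: two simple spans AC and CE with a hinge at C.
Discontinuity in slope at C on the released structure — sum the simple-span end rotations:
  span AC: point load 52 at a = 3.5: Pab(L + a)/(6LEI) = 159.2/EI
  span CE: point load 163.25 at a = 3.38: Pab(L + b)/(6LEI) = 839.6/EI
  span CE: triangular load, peak 34.1: w₀L³/(45EI) = 552.4/EI
  relative rotation θ_0 = (159.2 + 1392)/EI = 1551/EI
A unit hogging moment at C produces rotation L₁/(3EI) + L₂/(3EI) = 5.333/EI.
Compatibility: M_C·(L₁+L₂)/(3EI) = θ_0, giving M_C = 290.9 kN·m (hogging).
Span AC, ΣM about A with M_C applied at C: R_C^{AC}·7 = 182 + 290.9, so R_C^{AC} = 67.55 kN and R_A = 52 − 67.55 = -15.55 kN.
Span CE, ΣM about E: R_C^{CE}·9 = 1838 + 290.9, so R_C^{CE} = 236.6 kN and R_E = 316.7 − 236.6 = 80.14 kN.
R_C = 67.55 + 236.6 = 304.1 kN.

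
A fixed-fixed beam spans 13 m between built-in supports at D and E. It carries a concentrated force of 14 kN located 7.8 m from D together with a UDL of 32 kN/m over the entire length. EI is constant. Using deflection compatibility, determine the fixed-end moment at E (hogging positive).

Release both end moments; the primary structure is a simply-supported span DE with redundants M_D and M_E.
On the primary (simply-supported) span, the end slopes from the loading are:
  at D: point load 14 at a = 7.8: Pab(L + b)/(6LEI) = 132.5/EI
  at E: point load 14 at a = 7.8: Pab(L + a)/(6LEI) = 151.4/EI
  at D: UDL 32: wL³/(24EI) = 2929/EI
  at E: UDL 32: wL³/(24EI) = 2929/EI
  θ_D0 = 3062/EI,  θ_E0 = 3081/EI
Flexibility coefficients: a unit moment at one end gives L/(3EI) there and L/(6EI) at the far end, so f₁₁ = f₂₂ = 4.333/EI and f₁₂ = f₂₁ = 2.167/EI.
Compatibility — zero rotation at each built-in end:
  4.333 M_D + 2.167 M_E = 3062
  2.167 M_D + 4.333 M_E = 3081
Solving the pair gives M_D = 468.1 kN·m and M_E = 476.9 kN·m (hogging).

M_E = 476.9 kN·m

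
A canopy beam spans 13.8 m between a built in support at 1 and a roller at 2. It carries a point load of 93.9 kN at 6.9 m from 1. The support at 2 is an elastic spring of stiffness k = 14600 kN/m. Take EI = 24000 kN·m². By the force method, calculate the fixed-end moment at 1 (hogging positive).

M_1 = 243.7 kN·m

Choose R_2 as the redundant. The primary structure is the cantilever fixed at 1.
Primary-structure tip deflection at 2 by superposition:
  point load 93.9 at a = 6.9: Pa²(3L − a)/(6EI) = 25706/EI
Tip deflection under a unit load at 2: L³/(3EI) = 876/EI.
With EI = 24000 kN·m²: δ_0 = 1.0711 m and δ_{22} = 0.036501 m/kN.
Compatibility — the spring shortens by R_2/k under the reaction it provides: δ_0 − R_2·δ_{22} = R_2/k. With 1/k = 0.000068 m/kN, R_2 = δ_0 / (δ_{22} + 1/k) = 1.0711 / (0.036501 + 0.000068) = 29.29 kN.
Moment equilibrium about 1: M_1 = Σ(load moments about 1) − R_2·L = 647.9 − 29.29×13.8 = 243.7 kN·m.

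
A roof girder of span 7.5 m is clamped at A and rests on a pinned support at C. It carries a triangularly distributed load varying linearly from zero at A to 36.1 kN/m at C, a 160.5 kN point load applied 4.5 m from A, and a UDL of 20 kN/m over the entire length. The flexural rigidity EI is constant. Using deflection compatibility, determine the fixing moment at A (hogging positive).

Release the roller at C. Primary structure: cantilever fixed at A.
Free-end deflection of the primary structure under the applied loading (downward +):
  triangular load, peak 36.1 at the free end: 11w₀L⁴/(120EI) = 10470/EI
  point load 160.5 at a = 4.5: Pa²(3L − a)/(6EI) = 9750/EI
  UDL 20: wL⁴/(8EI) = 7910/EI
  δ_0 = 28131/EI
Tip deflection under a unit load at C: L³/(3EI) = 140.6/EI.
The prop prevents deflection at C: R_C = δ_0/δ_{CC} = 28131/140.6 = 200 kN.
Moment equilibrium about A: M_A = Σ(load moments about A) − R_C·L = 1962 − 200×7.5 = 461.3 kN·m.

M_A = 461.3 kN·m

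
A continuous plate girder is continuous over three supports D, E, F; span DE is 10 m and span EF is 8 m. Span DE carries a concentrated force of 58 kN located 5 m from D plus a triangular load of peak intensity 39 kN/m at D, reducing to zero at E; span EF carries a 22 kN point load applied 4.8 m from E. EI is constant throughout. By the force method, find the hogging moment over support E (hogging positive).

M_E = 199.9 kN·m

Insert a hinge at E; M_E is the redundant, and each span becomes simply supported.
End slopes at the hinge E, treating each span as simply supported:
  span DE: point load 58 at a = 5: Pab(L + a)/(6LEI) = 362.5/EI
  span DE: triangular load, peak 39: 7w₀L³/(360EI) = 758.3/EI
  span EF: point load 22 at a = 4.8: Pab(L + b)/(6LEI) = 78.85/EI
  relative rotation θ_0 = (1121 + 78.85)/EI = 1200/EI
A unit hogging moment at E produces rotation L₁/(3EI) + L₂/(3EI) = 6/EI.
Slope continuity at E: θ_0 = M_E·6/EI, so M_E = 1200/6 = 199.9 kN·m (hogging).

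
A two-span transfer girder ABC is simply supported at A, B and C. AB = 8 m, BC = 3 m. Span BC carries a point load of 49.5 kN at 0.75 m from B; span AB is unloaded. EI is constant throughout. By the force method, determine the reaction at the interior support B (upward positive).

R_B = 40.17 kN

Release continuity at B by inserting a hinge; the redundant is the internal moment M_B. The primary structure is two simply-supported spans AB and BC.
Discontinuity in slope at B on the released structure — sum the simple-span end rotations:
  span BC: point load 49.5 at a = 0.75: Pab(L + b)/(6LEI) = 24.36/EI
  relative rotation θ_0 = (0 + 24.36)/EI = 24.36/EI
A unit hogging moment at B produces rotation L₁/(3EI) + L₂/(3EI) = 3.667/EI.
Slope continuity at B: θ_0 = M_B·3.667/EI, so M_B = 24.36/3.667 = 6.645 kN·m (hogging).
Span AB, ΣM about A with M_B applied at B: R_B^{AB}·8 = 0 + 6.645, so R_B^{AB} = 0.8306 kN and R_A = 0 − 0.8306 = -0.8306 kN.
Span BC, ΣM about C: R_B^{BC}·3 = 111.4 + 6.645, so R_B^{BC} = 39.34 kN and R_C = 49.5 − 39.34 = 10.16 kN.
R_B = 0.8306 + 39.34 = 40.17 kN.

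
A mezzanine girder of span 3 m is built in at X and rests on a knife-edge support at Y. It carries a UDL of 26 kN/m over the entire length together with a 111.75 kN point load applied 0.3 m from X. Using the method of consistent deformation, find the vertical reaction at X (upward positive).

R_X = 158.9 kN

Take the reaction at Y as the redundant and release it; the primary structure is a cantilever fixed at X.
Primary-structure tip deflection at Y by superposition:
  UDL 26: wL⁴/(8EI) = 263.2/EI
  point load 111.75 at a = 0.3: Pa²(3L − a)/(6EI) = 14.58/EI
  δ_0 = 277.8/EI
Tip deflection under a unit load at Y: L³/(3EI) = 9/EI.
Compatibility at Y: δ_0 − R_Y·δ_{YY} = 0, so R_Y = 277.8/9 = 30.87 kN.
Vertical equilibrium: R_X = ΣP − R_Y = 189.8 − 30.87 = 158.9 kN.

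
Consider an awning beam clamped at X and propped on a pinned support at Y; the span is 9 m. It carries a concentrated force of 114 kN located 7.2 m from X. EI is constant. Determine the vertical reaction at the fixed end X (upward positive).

R_X = 33.74 kN

Take the reaction at Y as the redundant and release it; the primary structure is a cantilever fixed at X.
Downward deflection at the released point Y due to the loads:
  point load 114 at a = 7.2: Pa²(3L − a)/(6EI) = 19502/EI
Flexibility coefficient — unit upward force at Y: δ_{YY} = L³/(3EI) = 243/EI.
The prop prevents deflection at Y: R_Y = δ_0/δ_{YY} = 19502/243 = 80.26 kN.
Vertical equilibrium: R_X = ΣP − R_Y = 114 − 80.26 = 33.74 kN.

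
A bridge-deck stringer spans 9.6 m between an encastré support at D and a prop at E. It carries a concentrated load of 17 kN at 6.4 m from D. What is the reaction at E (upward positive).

Release the roller at E. Primary structure: cantilever fixed at D.
Primary-structure tip deflection at E by superposition:
  point load 17 at a = 6.4: Pa²(3L − a)/(6EI) = 2600/EI
Tip deflection under a unit load at E: L³/(3EI) = 294.9/EI.
Compatibility at E: δ_0 − R_E·δ_{EE} = 0, so R_E = 2600/294.9 = 8.815 kN.

R_E = 8.815 kN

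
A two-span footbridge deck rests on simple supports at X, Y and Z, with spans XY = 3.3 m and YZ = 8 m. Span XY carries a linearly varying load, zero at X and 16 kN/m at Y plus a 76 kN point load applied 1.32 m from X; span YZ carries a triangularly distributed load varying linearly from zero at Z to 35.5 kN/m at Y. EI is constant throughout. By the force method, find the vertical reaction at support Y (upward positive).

Insert a hinge at Y; M_Y is the redundant, and each span becomes simply supported.
Rotations at Y on the released spans (each span's end-slope, ×1/EI):
  span XY: triangular load, peak 16: w₀L³/(45EI) = 12.78/EI
  span XY: point load 76 at a = 1.32: Pab(L + a)/(6LEI) = 46.35/EI
  span YZ: triangular load, peak 35.5: w₀L³/(45EI) = 403.9/EI
  relative rotation θ_0 = (59.13 + 403.9)/EI = 463/EI
A unit hogging moment at Y produces rotation L₁/(3EI) + L₂/(3EI) = 3.767/EI.
Slope continuity at Y: θ_0 = M_Y·3.767/EI, so M_Y = 463/3.767 = 122.9 kN·m (hogging).
Span XY, ΣM about X with M_Y applied at Y: R_Y^{XY}·3.3 = 158.4 + 122.9, so R_Y^{XY} = 85.25 kN and R_X = 102.4 − 85.25 = 17.15 kN.
Span YZ, ΣM about Z: R_Y^{YZ}·8 = 757.3 + 122.9, so R_Y^{YZ} = 110 kN and R_Z = 142 − 110 = 31.97 kN.
R_Y = 85.25 + 110 = 195.3 kN.

R_Y = 195.3 kN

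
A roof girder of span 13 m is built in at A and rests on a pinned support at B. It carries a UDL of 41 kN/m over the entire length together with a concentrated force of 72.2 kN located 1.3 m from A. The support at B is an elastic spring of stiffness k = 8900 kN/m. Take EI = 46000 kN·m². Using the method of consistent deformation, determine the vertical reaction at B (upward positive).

R_B = 199.5 kN

Choose R_B as the redundant. The primary structure is the cantilever fixed at A.
Deflection at B on the released cantilever, summing each load's contribution:
  UDL 41: wL⁴/(8EI) = 146375/EI
  point load 72.2 at a = 1.3: Pa²(3L − a)/(6EI) = 766.7/EI
  δ_0 = 147142/EI
Tip deflection under a unit load at B: L³/(3EI) = 732.3/EI.
With EI = 46000 kN·m²: δ_0 = 3.1987 m and δ_{BB} = 0.01592 m/kN.
Compatibility — the spring shortens by R_B/k under the reaction it provides: δ_0 − R_B·δ_{BB} = R_B/k. With 1/k = 0.000112 m/kN, R_B = δ_0 / (δ_{BB} + 1/k) = 3.1987 / (0.01592 + 0.000112) = 199.5 kN.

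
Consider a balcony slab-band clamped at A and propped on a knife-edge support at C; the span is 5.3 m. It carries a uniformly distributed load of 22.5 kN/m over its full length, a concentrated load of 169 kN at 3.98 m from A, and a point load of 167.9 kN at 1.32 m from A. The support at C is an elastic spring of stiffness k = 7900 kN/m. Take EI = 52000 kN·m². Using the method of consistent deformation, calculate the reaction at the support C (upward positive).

R_C = 146.7 kN

Remove the prop at C; the released (primary) structure is a cantilever built in at A.
Free-end deflection of the primary structure under the applied loading (downward +):
  UDL 22.5: wL⁴/(8EI) = 2219/EI
  point load 169 at a = 3.98: Pa²(3L − a)/(6EI) = 5318/EI
  point load 167.9 at a = 1.32: Pa²(3L − a)/(6EI) = 710.9/EI
  δ_0 = 8248/EI
Tip deflection under a unit load at C: L³/(3EI) = 49.63/EI.
With EI = 52000 kN·m²: δ_0 = 0.15862 m and δ_{CC} = 0.000954 m/kN.
Compatibility — the spring shortens by R_C/k under the reaction it provides: δ_0 − R_C·δ_{CC} = R_C/k. With 1/k = 0.000127 m/kN, R_C = δ_0 / (δ_{CC} + 1/k) = 0.15862 / (0.000954 + 0.000127) = 146.7 kN.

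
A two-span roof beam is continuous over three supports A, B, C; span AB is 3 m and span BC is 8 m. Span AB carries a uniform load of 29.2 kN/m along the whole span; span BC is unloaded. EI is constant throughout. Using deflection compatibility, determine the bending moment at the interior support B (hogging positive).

Insert a hinge at B; M_B is the redundant, and each span becomes simply supported.
End slopes at the hinge B, treating each span as simply supported:
  span AB: UDL 29.2: wL³/(24EI) = 32.85/EI
  relative rotation θ_0 = (32.85 + 0)/EI = 32.85/EI
A unit hogging moment at B produces rotation L₁/(3EI) + L₂/(3EI) = 3.667/EI.
Slope continuity at B: θ_0 = M_B·3.667/EI, so M_B = 32.85/3.667 = 8.959 kN·m (hogging).

M_B = 8.959 kN·m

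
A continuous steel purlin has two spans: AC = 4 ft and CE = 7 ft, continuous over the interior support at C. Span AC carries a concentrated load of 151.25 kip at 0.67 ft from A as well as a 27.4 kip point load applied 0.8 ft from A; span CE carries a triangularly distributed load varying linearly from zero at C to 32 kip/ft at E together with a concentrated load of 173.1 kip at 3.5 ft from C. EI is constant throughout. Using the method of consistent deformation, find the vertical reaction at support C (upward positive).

Insert a hinge at C; M_C is the redundant, and each span becomes simply supported.
Rotations at C on the released spans (each span's end-slope, ×1/EI):
  span AC: point load 151.25 at a = 0.67: Pab(L + a)/(6LEI) = 65.66/EI
  span AC: point load 27.4 at a = 0.8: Pab(L + a)/(6LEI) = 14.03/EI
  span CE: triangular load, peak 32: 7w₀L³/(360EI) = 213.4/EI
  span CE: point load 173.1 at a = 3.5: Pab(L + b)/(6LEI) = 530.1/EI
  relative rotation θ_0 = (79.69 + 743.5)/EI = 823.2/EI
A unit hogging moment at C produces rotation L₁/(3EI) + L₂/(3EI) = 3.667/EI.
Slope continuity at C: θ_0 = M_C·3.667/EI, so M_C = 823.2/3.667 = 224.5 kip·ft (hogging).
Span AC, ΣM about A with M_C applied at C: R_C^{AC}·4 = 123.3 + 224.5, so R_C^{AC} = 86.94 kip and R_A = 178.7 − 86.94 = 91.71 kip.
Span CE, ΣM about E: R_C^{CE}·7 = 867.2 + 224.5, so R_C^{CE} = 156 kip and R_E = 285.1 − 156 = 129.1 kip.
R_C = 86.94 + 156 = 242.9 kip.

R_C = 242.9 kip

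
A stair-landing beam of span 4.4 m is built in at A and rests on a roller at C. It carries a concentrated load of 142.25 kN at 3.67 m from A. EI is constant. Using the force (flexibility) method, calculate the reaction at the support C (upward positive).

Release the roller at C. Primary structure: cantilever fixed at A.
Downward deflection at the released point C due to the loads:
  point load 142.25 at a = 3.67: Pa²(3L − a)/(6EI) = 3043/EI
Tip deflection under a unit load at C: L³/(3EI) = 28.39/EI.
The prop prevents deflection at C: R_C = δ_0/δ_{CC} = 3043/28.39 = 107.2 kN.

R_C = 107.2 kN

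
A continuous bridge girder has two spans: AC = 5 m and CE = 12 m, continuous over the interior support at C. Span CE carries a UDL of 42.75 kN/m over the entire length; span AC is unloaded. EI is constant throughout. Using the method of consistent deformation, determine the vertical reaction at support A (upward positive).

R_A = -108.6 kN

Insert a hinge at C; M_C is the redundant, and each span becomes simply supported.
Rotations at C on the released spans (each span's end-slope, ×1/EI):
  span CE: UDL 42.75: wL³/(24EI) = 3078/EI
  relative rotation θ_0 = (0 + 3078)/EI = 3078/EI
A unit hogging moment at C produces rotation L₁/(3EI) + L₂/(3EI) = 5.667/EI.
Compatibility: M_C·(L₁+L₂)/(3EI) = θ_0, giving M_C = 543.2 kN·m (hogging).
Span AC, ΣM about A with M_C applied at C: R_C^{AC}·5 = 0 + 543.2, so R_C^{AC} = 108.6 kN and R_A = 0 − 108.6 = -108.6 kN.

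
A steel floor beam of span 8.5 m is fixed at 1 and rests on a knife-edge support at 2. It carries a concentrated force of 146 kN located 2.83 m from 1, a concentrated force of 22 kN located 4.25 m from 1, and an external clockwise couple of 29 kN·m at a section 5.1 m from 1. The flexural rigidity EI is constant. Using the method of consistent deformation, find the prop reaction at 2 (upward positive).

R_2 = 32.76 kN

Remove the prop at 2; the released (primary) structure is a cantilever built in at 1.
Free-end deflection of the primary structure under the applied loading (downward +):
  point load 146 at a = 2.83: Pa²(3L − a)/(6EI) = 4418/EI
  point load 22 at a = 4.25: Pa²(3L − a)/(6EI) = 1407/EI
  clockwise couple 29 at a = 5.1: M₀a(2L − a)/(2EI) = 880/EI
  δ_0 = 6705/EI
Tip deflection under a unit load at 2: L³/(3EI) = 204.7/EI.
Compatibility at 2: δ_0 − R_2·δ_{22} = 0, so R_2 = 6705/204.7 = 32.76 kN.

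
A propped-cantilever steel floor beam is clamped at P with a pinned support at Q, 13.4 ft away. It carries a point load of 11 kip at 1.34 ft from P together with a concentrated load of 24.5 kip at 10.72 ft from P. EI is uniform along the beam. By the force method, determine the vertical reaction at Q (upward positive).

Release the roller at Q. Primary structure: cantilever fixed at P.
Free-end deflection of the primary structure under the applied loading (downward +):
  point load 11 at a = 1.34: Pa²(3L − a)/(6EI) = 127.9/EI
  point load 24.5 at a = 10.72: Pa²(3L − a)/(6EI) = 13833/EI
  δ_0 = 13961/EI
Flexibility coefficient — unit upward force at Q: δ_{QQ} = L³/(3EI) = 802/EI.
The prop prevents deflection at Q: R_Q = δ_0/δ_{QQ} = 13961/802 = 17.41 kip.

R_Q = 17.41 kip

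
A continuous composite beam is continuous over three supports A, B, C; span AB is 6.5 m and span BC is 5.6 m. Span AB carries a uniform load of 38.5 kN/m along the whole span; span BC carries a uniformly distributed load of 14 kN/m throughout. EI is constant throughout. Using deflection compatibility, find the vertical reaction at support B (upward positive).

R_B = 209.1 kN

Release continuity at B by inserting a hinge; the redundant is the internal moment M_B. The primary structure is two simply-supported spans AB and BC.
End slopes at the hinge B, treating each span as simply supported:
  span AB: UDL 38.5: wL³/(24EI) = 440.5/EI
  span BC: UDL 14: wL³/(24EI) = 102.4/EI
  relative rotation θ_0 = (440.5 + 102.4)/EI = 543/EI
A unit hogging moment at B produces rotation L₁/(3EI) + L₂/(3EI) = 4.033/EI.
Compatibility: M_B·(L₁+L₂)/(3EI) = θ_0, giving M_B = 134.6 kN·m (hogging).
Span AB, ΣM about A with M_B applied at B: R_B^{AB}·6.5 = 813.3 + 134.6, so R_B^{AB} = 145.8 kN and R_A = 250.2 − 145.8 = 104.4 kN.
Span BC, ΣM about C: R_B^{BC}·5.6 = 219.5 + 134.6, so R_B^{BC} = 63.24 kN and R_C = 78.4 − 63.24 = 15.16 kN.
R_B = 145.8 + 63.24 = 209.1 kN.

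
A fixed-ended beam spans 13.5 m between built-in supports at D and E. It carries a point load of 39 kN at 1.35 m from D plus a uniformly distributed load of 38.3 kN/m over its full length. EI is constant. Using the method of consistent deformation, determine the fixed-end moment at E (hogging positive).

M_E = 586.4 kN·m

Release both end moments; the primary structure is a simply-supported span DE with redundants M_D and M_E.
End rotations of the released simple span under the applied load (×1/EI):
  at D: point load 39 at a = 1.35: Pab(L + b)/(6LEI) = 202.6/EI
  at E: point load 39 at a = 1.35: Pab(L + a)/(6LEI) = 117.3/EI
  at D: UDL 38.3: wL³/(24EI) = 3926/EI
  at E: UDL 38.3: wL³/(24EI) = 3926/EI
  θ_D0 = 4129/EI,  θ_E0 = 4044/EI
Flexibility coefficients: a unit moment at one end gives L/(3EI) there and L/(6EI) at the far end, so f₁₁ = f₂₂ = 4.5/EI and f₁₂ = f₂₁ = 2.25/EI.
Compatibility — zero rotation at each built-in end:
  4.5 M_D + 2.25 M_E = 4129
  2.25 M_D + 4.5 M_E = 4044
Solving the pair gives M_D = 624.3 kN·m and M_E = 586.4 kN·m (hogging).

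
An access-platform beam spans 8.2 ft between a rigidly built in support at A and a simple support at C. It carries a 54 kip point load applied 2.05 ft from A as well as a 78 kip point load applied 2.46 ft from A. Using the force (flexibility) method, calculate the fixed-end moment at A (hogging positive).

M_A = 186.8 kip·ft

Take the reaction at C as the redundant and release it; the primary structure is a cantilever fixed at A.
Free-end deflection of the primary structure under the applied loading (downward +):
  point load 54 at a = 2.05: Pa²(3L − a)/(6EI) = 852.9/EI
  point load 78 at a = 2.46: Pa²(3L − a)/(6EI) = 1742/EI
  δ_0 = 2595/EI
Tip deflection under a unit load at C: L³/(3EI) = 183.8/EI.
Compatibility at C: δ_0 − R_C·δ_{CC} = 0, so R_C = 2595/183.8 = 14.12 kip.
Moment equilibrium about A: M_A = Σ(load moments about A) − R_C·L = 302.6 − 14.12×8.2 = 186.8 kip·ft.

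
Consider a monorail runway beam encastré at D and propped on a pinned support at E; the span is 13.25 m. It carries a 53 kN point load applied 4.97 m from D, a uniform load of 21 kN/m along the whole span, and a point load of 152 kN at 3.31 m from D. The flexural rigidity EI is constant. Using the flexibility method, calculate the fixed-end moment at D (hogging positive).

Take the reaction at E as the redundant and release it; the primary structure is a cantilever fixed at D.
Free-end deflection of the primary structure under the applied loading (downward +):
  point load 53 at a = 4.97: Pa²(3L − a)/(6EI) = 7589/EI
  UDL 21: wL⁴/(8EI) = 80908/EI
  point load 152 at a = 3.31: Pa²(3L − a)/(6EI) = 10114/EI
  δ_0 = 98611/EI
Flexibility coefficient — unit upward force at E: δ_{EE} = L³/(3EI) = 775.4/EI.
Compatibility at E: δ_0 − R_E·δ_{EE} = 0, so R_E = 98611/775.4 = 127.2 kN.
Moment equilibrium about D: M_D = Σ(load moments about D) − R_E·L = 2610 − 127.2×13.25 = 924.9 kN·m.

M_D = 924.9 kN·m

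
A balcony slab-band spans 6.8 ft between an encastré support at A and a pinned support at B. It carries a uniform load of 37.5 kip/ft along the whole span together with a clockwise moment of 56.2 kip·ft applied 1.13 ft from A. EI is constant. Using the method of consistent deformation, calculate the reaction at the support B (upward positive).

R_B = 99.4 kip

Take the reaction at B as the redundant and release it; the primary structure is a cantilever fixed at A.
Primary-structure tip deflection at B by superposition:
  UDL 37.5: wL⁴/(8EI) = 10023/EI
  clockwise couple 56.2 at a = 1.13: M₀a(2L − a)/(2EI) = 396/EI
  δ_0 = 10418/EI
Flexibility coefficient — unit upward force at B: δ_{BB} = L³/(3EI) = 104.8/EI.
Compatibility at B: δ_0 − R_B·δ_{BB} = 0, so R_B = 10418/104.8 = 99.4 kip.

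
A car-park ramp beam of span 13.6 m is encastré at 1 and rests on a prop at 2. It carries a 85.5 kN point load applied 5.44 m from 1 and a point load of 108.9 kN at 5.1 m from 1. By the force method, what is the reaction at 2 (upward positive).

Remove the prop at 2; the released (primary) structure is a cantilever built in at 1.
Downward deflection at the released point 2 due to the loads:
  point load 85.5 at a = 5.44: Pa²(3L − a)/(6EI) = 14912/EI
  point load 108.9 at a = 5.1: Pa²(3L − a)/(6EI) = 16853/EI
  δ_0 = 31765/EI
Flexibility coefficient — unit upward force at 2: δ_{22} = L³/(3EI) = 838.5/EI.
The prop prevents deflection at 2: R_2 = δ_0/δ_{22} = 31765/838.5 = 37.88 kN.

R_2 = 37.88 kN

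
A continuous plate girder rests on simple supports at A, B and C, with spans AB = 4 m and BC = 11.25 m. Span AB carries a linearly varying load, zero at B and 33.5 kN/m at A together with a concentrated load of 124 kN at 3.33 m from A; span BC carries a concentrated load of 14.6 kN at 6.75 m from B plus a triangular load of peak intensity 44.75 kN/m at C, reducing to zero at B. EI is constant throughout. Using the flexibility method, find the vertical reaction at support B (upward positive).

Insert a hinge at B; M_B is the redundant, and each span becomes simply supported.
End slopes at the hinge B, treating each span as simply supported:
  span AB: triangular load, peak 33.5: 7w₀L³/(360EI) = 41.69/EI
  span AB: point load 124 at a = 3.33: Pab(L + a)/(6LEI) = 84.5/EI
  span BC: point load 14.6 at a = 6.75: Pab(L + b)/(6LEI) = 103.5/EI
  span BC: triangular load, peak 44.75: 7w₀L³/(360EI) = 1239/EI
  relative rotation θ_0 = (126.2 + 1342)/EI = 1469/EI
A unit hogging moment at B produces rotation L₁/(3EI) + L₂/(3EI) = 5.083/EI.
Slope continuity at B: θ_0 = M_B·5.083/EI, so M_B = 1469/5.083 = 288.9 kN·m (hogging).
Span AB, ΣM about A with M_B applied at B: R_B^{AB}·4 = 502.3 + 288.9, so R_B^{AB} = 197.8 kN and R_A = 191 − 197.8 = -6.789 kN.
Span BC, ΣM about C: R_B^{BC}·11.25 = 1010 + 288.9, so R_B^{BC} = 115.4 kN and R_C = 266.3 − 115.4 = 150.9 kN.
R_B = 197.8 + 115.4 = 313.2 kN.

R_B = 313.2 kN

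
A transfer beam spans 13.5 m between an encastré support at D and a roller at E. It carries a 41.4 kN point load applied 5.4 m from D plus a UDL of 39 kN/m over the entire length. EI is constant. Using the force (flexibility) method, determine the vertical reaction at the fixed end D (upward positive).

R_D = 361.9 kN

Take the reaction at E as the redundant and release it; the primary structure is a cantilever fixed at D.
Deflection at E on the released cantilever, summing each load's contribution:
  point load 41.4 at a = 5.4: Pa²(3L − a)/(6EI) = 7062/EI
  UDL 39: wL⁴/(8EI) = 161923/EI
  δ_0 = 168986/EI
Flexibility coefficient — unit upward force at E: δ_{EE} = L³/(3EI) = 820.1/EI.
The prop prevents deflection at E: R_E = δ_0/δ_{EE} = 168986/820.1 = 206 kN.
Vertical equilibrium: R_D = ΣP − R_E = 567.9 − 206 = 361.9 kN.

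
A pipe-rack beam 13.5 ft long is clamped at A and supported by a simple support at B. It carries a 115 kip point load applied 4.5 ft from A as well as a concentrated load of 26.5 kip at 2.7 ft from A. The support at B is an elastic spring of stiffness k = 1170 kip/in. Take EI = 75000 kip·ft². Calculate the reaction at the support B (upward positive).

Release the roller at B. Primary structure: cantilever fixed at A.
Downward deflection at the released point B due to the loads:
  point load 115 at a = 4.5: Pa²(3L − a)/(6EI) = 13972/EI
  point load 26.5 at a = 2.7: Pa²(3L − a)/(6EI) = 1217/EI
  δ_0 = 15190/EI
Flexibility coefficient — unit upward force at B: δ_{BB} = L³/(3EI) = 820.1/EI.
With EI = 75000 kip·ft²: δ_0 = 0.20253 ft and δ_{BB} = 0.010935 ft/kip.
Compatibility — the spring shortens by R_B/k under the reaction it provides: δ_0 − R_B·δ_{BB} = R_B/k. With 1/k = 1/(1170×12) ft/kip = 0.000071 ft/kip, R_B = δ_0 / (δ_{BB} + 1/k) = 0.20253 / (0.010935 + 0.000071) = 18.4 kip.

R_B = 18.4 kip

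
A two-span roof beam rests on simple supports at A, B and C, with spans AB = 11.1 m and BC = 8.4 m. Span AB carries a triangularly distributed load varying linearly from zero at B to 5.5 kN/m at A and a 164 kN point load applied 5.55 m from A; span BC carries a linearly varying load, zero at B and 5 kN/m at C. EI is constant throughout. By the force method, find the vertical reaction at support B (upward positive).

R_B = 146.4 kN

Take M_B as the redundant. Released structure: two simple spans AB and BC with a hinge at B.
Rotations at B on the released spans (each span's end-slope, ×1/EI):
  span AB: triangular load, peak 5.5: 7w₀L³/(360EI) = 146.3/EI
  span AB: point load 164 at a = 5.55: Pab(L + a)/(6LEI) = 1263/EI
  span BC: triangular load, peak 5: 7w₀L³/(360EI) = 57.62/EI
  relative rotation θ_0 = (1409 + 57.62)/EI = 1467/EI
A unit hogging moment at B produces rotation L₁/(3EI) + L₂/(3EI) = 6.5/EI.
Compatibility: M_B·(L₁+L₂)/(3EI) = θ_0, giving M_B = 225.7 kN·m (hogging).
Span AB, ΣM about A with M_B applied at B: R_B^{AB}·11.1 = 1023 + 225.7, so R_B^{AB} = 112.5 kN and R_A = 194.5 − 112.5 = 82.02 kN.
Span BC, ΣM about C: R_B^{BC}·8.4 = 58.8 + 225.7, so R_B^{BC} = 33.86 kN and R_C = 21 − 33.86 = -12.86 kN.
R_B = 112.5 + 33.86 = 146.4 kN.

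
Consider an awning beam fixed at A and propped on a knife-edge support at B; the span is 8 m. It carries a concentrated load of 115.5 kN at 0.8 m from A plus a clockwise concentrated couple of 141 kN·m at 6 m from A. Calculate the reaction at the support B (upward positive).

R_B = 26.46 kN

Remove the prop at B; the released (primary) structure is a cantilever built in at A.
Downward deflection at the released point B due to the loads:
  point load 115.5 at a = 0.8: Pa²(3L − a)/(6EI) = 285.8/EI
  clockwise couple 141 at a = 6: M₀a(2L − a)/(2EI) = 4230/EI
  δ_0 = 4516/EI
Flexibility coefficient — unit upward force at B: δ_{BB} = L³/(3EI) = 170.7/EI.
Compatibility at B: δ_0 − R_B·δ_{BB} = 0, so R_B = 4516/170.7 = 26.46 kN.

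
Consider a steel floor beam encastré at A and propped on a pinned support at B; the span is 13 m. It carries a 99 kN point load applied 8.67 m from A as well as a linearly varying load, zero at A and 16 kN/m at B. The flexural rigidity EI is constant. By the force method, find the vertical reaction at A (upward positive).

Remove the prop at B; the released (primary) structure is a cantilever built in at A.
Primary-structure tip deflection at B by superposition:
  point load 99 at a = 8.67: Pa²(3L − a)/(6EI) = 37618/EI
  triangular load, peak 16 at the free end: 11w₀L⁴/(120EI) = 41889/EI
  δ_0 = 79507/EI
Tip deflection under a unit load at B: L³/(3EI) = 732.3/EI.
The prop prevents deflection at B: R_B = δ_0/δ_{BB} = 79507/732.3 = 108.6 kN.
Vertical equilibrium: R_A = ΣP − R_B = 203 − 108.6 = 94.43 kN.

R_A = 94.43 kN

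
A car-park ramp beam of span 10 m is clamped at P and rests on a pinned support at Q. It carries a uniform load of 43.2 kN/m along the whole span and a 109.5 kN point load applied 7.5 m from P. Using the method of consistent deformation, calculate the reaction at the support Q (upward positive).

Remove the prop at Q; the released (primary) structure is a cantilever built in at P.
Primary-structure tip deflection at Q by superposition:
  UDL 43.2: wL⁴/(8EI) = 54000/EI
  point load 109.5 at a = 7.5: Pa²(3L − a)/(6EI) = 23098/EI
  δ_0 = 77098/EI
Flexibility coefficient — unit upward force at Q: δ_{QQ} = L³/(3EI) = 333.3/EI.
The prop prevents deflection at Q: R_Q = δ_0/δ_{QQ} = 77098/333.3 = 231.3 kN.

R_Q = 231.3 kN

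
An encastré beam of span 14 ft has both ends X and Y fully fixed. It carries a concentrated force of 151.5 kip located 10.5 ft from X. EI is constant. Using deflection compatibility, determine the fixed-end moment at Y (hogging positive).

Take the two fixed-end moments M_X, M_Y as redundants; the released structure is the simple span XY.
On the primary (simply-supported) span, the end slopes from the loading are:
  at X: point load 151.5 at a = 10.5: Pab(L + b)/(6LEI) = 1160/EI
  at Y: point load 151.5 at a = 10.5: Pab(L + a)/(6LEI) = 1624/EI
  θ_X0 = 1160/EI,  θ_Y0 = 1624/EI
Flexibility coefficients: a unit moment at one end gives L/(3EI) there and L/(6EI) at the far end, so f₁₁ = f₂₂ = 4.667/EI and f₁₂ = f₂₁ = 2.333/EI.
Compatibility — zero rotation at each built-in end:
  4.667 M_X + 2.333 M_Y = 1160
  2.333 M_X + 4.667 M_Y = 1624
Solving the pair gives M_X = 99.42 kip·ft and M_Y = 298.3 kip·ft (hogging).

M_Y = 298.3 kip·ft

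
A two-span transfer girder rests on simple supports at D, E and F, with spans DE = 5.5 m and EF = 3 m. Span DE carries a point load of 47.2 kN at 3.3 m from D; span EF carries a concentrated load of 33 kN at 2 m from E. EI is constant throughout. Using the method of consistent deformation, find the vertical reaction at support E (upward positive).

R_E = 58.6 kN

Release continuity at E by inserting a hinge; the redundant is the internal moment M_E. The primary structure is two simply-supported spans DE and EF.
Rotations at E on the released spans (each span's end-slope, ×1/EI):
  span DE: point load 47.2 at a = 3.3: Pab(L + a)/(6LEI) = 91.38/EI
  span EF: point load 33 at a = 2: Pab(L + b)/(6LEI) = 14.67/EI
  relative rotation θ_0 = (91.38 + 14.67)/EI = 106/EI
A unit hogging moment at E produces rotation L₁/(3EI) + L₂/(3EI) = 2.833/EI.
Compatibility: M_E·(L₁+L₂)/(3EI) = θ_0, giving M_E = 37.43 kN·m (hogging).
Span DE, ΣM about D with M_E applied at E: R_E^{DE}·5.5 = 155.8 + 37.43, so R_E^{DE} = 35.13 kN and R_D = 47.2 − 35.13 = 12.07 kN.
Span EF, ΣM about F: R_E^{EF}·3 = 33 + 37.43, so R_E^{EF} = 23.48 kN and R_F = 33 − 23.48 = 9.524 kN.
R_E = 35.13 + 23.48 = 58.6 kN.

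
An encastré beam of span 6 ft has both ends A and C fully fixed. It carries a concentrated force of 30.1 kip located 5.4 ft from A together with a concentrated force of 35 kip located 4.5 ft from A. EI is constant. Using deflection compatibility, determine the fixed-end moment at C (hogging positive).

Release both end moments; the primary structure is a simply-supported span AC with redundants M_A and M_C.
Simple-span end rotations at A and C under the given loads:
  at A: point load 30.1 at a = 5.4: Pab(L + b)/(6LEI) = 17.88/EI
  at C: point load 30.1 at a = 5.4: Pab(L + a)/(6LEI) = 30.88/EI
  at A: point load 35 at a = 4.5: Pab(L + b)/(6LEI) = 49.22/EI
  at C: point load 35 at a = 4.5: Pab(L + a)/(6LEI) = 68.91/EI
  θ_A0 = 67.1/EI,  θ_C0 = 99.79/EI
Flexibility coefficients: a unit moment at one end gives L/(3EI) there and L/(6EI) at the far end, so f₁₁ = f₂₂ = 2/EI and f₁₂ = f₂₁ = 1/EI.
Compatibility — zero rotation at each built-in end:
  2 M_A + 1 M_C = 67.1
  1 M_A + 2 M_C = 99.79
Solving the pair gives M_A = 11.47 kip·ft and M_C = 44.16 kip·ft (hogging).

M_C = 44.16 kip·ft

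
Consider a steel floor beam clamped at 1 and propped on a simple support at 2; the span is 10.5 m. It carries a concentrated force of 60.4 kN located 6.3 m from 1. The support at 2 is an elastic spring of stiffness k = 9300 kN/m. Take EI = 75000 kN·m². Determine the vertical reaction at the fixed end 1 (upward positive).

R_1 = 34.84 kN

Remove the prop at 2; the released (primary) structure is a cantilever built in at 1.
Downward deflection at the released point 2 due to the loads:
  point load 60.4 at a = 6.3: Pa²(3L − a)/(6EI) = 10069/EI
Tip deflection under a unit load at 2: L³/(3EI) = 385.9/EI.
With EI = 75000 kN·m²: δ_0 = 0.13425 m and δ_{22} = 0.005145 m/kN.
Compatibility — the spring shortens by R_2/k under the reaction it provides: δ_0 − R_2·δ_{22} = R_2/k. With 1/k = 0.000108 m/kN, R_2 = δ_0 / (δ_{22} + 1/k) = 0.13425 / (0.005145 + 0.000108) = 25.56 kN.
Vertical equilibrium: R_1 = ΣP − R_2 = 60.4 − 25.56 = 34.84 kN.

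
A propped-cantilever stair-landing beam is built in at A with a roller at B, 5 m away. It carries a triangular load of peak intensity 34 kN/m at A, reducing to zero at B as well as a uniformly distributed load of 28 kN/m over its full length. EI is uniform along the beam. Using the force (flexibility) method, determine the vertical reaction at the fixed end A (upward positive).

R_A = 155.5 kN

Remove the prop at B; the released (primary) structure is a cantilever built in at A.
Deflection at B on the released cantilever, summing each load's contribution:
  triangular load, peak 34 at the fixed end: w₀L⁴/(30EI) = 708.3/EI
  UDL 28: wL⁴/(8EI) = 2188/EI
  δ_0 = 2896/EI
Flexibility coefficient — unit upward force at B: δ_{BB} = L³/(3EI) = 41.67/EI.
Compatibility at B: δ_0 − R_B·δ_{BB} = 0, so R_B = 2896/41.67 = 69.5 kN.
Vertical equilibrium: R_A = ΣP − R_B = 225 − 69.5 = 155.5 kN.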